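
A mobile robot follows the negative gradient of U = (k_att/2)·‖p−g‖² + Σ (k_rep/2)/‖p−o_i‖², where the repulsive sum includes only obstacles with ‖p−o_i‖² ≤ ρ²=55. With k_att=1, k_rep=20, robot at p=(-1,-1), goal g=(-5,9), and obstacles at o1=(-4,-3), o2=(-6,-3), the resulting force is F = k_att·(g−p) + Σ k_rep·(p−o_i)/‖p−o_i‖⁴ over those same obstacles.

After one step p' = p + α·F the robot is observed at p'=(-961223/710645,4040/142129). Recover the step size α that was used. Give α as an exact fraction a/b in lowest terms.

F_att = 1·(g−p) = 1·(-4,10) = (-4.0000,10.0000)
o1: d²=13 ≤ ρ²=55; F_rep = 20·(3,2)/13² = (0.3550,0.2367)
o2: d²=29 ≤ ρ²=55; F_rep = 20·(5,2)/29² = (0.1189,0.0476)
F = F_att + ΣF_rep = (-3.5261,10.2842)
Δp = p'−p = (-0.3526,1.0284); α = Δx/Fx = (-250578/710645) / (-501156/142129) = 1/10
check: Δy/Fy = (146169/142129) / (1461690/142129) = 1/10 ✓

α = 1/10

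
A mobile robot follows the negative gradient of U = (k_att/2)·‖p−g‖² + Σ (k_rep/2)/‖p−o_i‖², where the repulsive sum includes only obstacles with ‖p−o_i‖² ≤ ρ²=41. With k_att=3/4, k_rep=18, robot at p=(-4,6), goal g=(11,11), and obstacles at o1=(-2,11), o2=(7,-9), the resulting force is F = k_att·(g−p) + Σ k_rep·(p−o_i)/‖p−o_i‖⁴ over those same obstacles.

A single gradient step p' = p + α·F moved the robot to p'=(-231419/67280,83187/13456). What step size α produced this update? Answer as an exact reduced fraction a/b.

α = 1/20

F_att = 3/4·(g−p) = 3/4·(15,5) = (11.2500,3.7500)
o1: d²=29 ≤ ρ²=41; F_rep = 18·(-2,-5)/29² = (-0.0428,-0.1070)
o2: d²=346 > ρ²=41 → inactive
F = F_att + ΣF_rep = (11.2072,3.6430)
Δp = p'−p = (0.5604,0.1821); α = Δx/Fx = (37701/67280) / (37701/3364) = 1/20
check: Δy/Fy = (2451/13456) / (12255/3364) = 1/20 ✓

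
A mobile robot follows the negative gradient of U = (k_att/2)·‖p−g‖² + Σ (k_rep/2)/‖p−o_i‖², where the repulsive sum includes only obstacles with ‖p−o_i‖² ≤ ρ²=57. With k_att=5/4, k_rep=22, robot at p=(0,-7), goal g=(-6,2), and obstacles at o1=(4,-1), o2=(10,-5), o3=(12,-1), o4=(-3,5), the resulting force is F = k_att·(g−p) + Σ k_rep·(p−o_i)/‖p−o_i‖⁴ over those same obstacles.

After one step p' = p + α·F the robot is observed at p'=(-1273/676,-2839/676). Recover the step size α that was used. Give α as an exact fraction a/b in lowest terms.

F_att = 5/4·(g−p) = 5/4·(-6,9) = (-7.5000,11.2500)
o1: d²=52 ≤ ρ²=57; F_rep = 22·(-4,-6)/52² = (-0.0325,-0.0488)
o2: d²=104 > ρ²=57 → inactive
o3: d²=180 > ρ²=57 → inactive
o4: d²=153 > ρ²=57 → inactive
F = F_att + ΣF_rep = (-7.5325,11.2012)
Δp = p'−p = (-1.8831,2.8003); α = Δx/Fx = (-1273/676) / (-1273/169) = 1/4
check: Δy/Fy = (1893/676) / (1893/169) = 1/4 ✓

α = 1/4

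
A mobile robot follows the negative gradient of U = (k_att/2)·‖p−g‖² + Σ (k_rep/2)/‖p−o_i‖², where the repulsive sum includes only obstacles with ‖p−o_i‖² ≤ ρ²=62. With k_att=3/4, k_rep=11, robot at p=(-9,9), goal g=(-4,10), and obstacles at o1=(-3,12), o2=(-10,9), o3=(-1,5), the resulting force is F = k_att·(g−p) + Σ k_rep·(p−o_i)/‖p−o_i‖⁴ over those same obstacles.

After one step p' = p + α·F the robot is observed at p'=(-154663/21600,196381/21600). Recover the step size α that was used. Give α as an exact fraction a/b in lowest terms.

F_att = 3/4·(g−p) = 3/4·(5,1) = (3.7500,0.7500)
o1: d²=45 ≤ ρ²=62; F_rep = 11·(-6,-3)/45² = (-0.0326,-0.0163)
o2: d²=1 ≤ ρ²=62; F_rep = 11·(1,0)/1² = (11.0000,0.0000)
o3: d²=80 > ρ²=62 → inactive
F = F_att + ΣF_rep = (14.7174,0.7337)
Δp = p'−p = (1.8397,0.0917); α = Δx/Fx = (39737/21600) / (39737/2700) = 1/8
check: Δy/Fy = (1981/21600) / (1981/2700) = 1/8 ✓

α = 1/8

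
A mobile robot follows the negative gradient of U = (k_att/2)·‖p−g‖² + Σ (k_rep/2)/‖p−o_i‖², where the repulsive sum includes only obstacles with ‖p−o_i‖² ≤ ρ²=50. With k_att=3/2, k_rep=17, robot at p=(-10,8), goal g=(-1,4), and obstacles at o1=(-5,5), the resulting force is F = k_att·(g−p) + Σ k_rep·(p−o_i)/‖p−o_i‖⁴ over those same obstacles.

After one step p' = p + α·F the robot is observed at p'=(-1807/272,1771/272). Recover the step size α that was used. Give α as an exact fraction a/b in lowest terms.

F_att = 3/2·(g−p) = 3/2·(9,-4) = (13.5000,-6.0000)
o1: d²=34 ≤ ρ²=50; F_rep = 17·(-5,3)/34² = (-0.0735,0.0441)
F = F_att + ΣF_rep = (13.4265,-5.9559)
Δp = p'−p = (3.3566,-1.4890); α = Δx/Fx = (913/272) / (913/68) = 1/4
check: Δy/Fy = (-405/272) / (-405/68) = 1/4 ✓

α = 1/4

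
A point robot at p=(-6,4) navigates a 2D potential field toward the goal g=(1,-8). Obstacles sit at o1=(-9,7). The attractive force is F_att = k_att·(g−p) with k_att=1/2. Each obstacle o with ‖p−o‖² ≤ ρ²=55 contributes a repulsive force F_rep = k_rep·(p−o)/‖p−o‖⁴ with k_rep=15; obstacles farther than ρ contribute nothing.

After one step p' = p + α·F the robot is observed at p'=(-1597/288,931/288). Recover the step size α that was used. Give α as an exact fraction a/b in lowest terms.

F_att = 1/2·(g−p) = 1/2·(7,-12) = (3.5000,-6.0000)
o1: d²=18 ≤ ρ²=55; F_rep = 15·(3,-3)/18² = (0.1389,-0.1389)
F = F_att + ΣF_rep = (3.6389,-6.1389)
Δp = p'−p = (0.4549,-0.7674); α = Δx/Fx = (131/288) / (131/36) = 1/8
check: Δy/Fy = (-221/288) / (-221/36) = 1/8 ✓

α = 1/8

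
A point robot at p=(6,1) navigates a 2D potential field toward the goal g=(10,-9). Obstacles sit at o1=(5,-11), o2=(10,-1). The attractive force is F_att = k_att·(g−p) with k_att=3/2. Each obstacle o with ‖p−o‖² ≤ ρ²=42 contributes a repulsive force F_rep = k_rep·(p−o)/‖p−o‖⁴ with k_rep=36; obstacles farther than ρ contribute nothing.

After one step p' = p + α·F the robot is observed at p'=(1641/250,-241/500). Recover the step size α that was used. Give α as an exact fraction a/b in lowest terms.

α = 1/10

F_att = 3/2·(g−p) = 3/2·(4,-10) = (6.0000,-15.0000)
o1: d²=145 > ρ²=42 → inactive
o2: d²=20 ≤ ρ²=42; F_rep = 36·(-4,2)/20² = (-0.3600,0.1800)
F = F_att + ΣF_rep = (5.6400,-14.8200)
Δp = p'−p = (0.5640,-1.4820); α = Δx/Fx = (141/250) / (141/25) = 1/10
check: Δy/Fy = (-741/500) / (-741/50) = 1/10 ✓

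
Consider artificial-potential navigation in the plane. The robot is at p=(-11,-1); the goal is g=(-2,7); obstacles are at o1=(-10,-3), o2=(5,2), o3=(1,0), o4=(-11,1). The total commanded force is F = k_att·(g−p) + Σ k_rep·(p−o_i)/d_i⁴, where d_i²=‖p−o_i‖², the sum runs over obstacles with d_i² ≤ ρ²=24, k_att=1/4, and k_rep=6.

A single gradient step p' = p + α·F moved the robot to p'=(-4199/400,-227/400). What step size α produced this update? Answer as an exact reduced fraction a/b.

F_att = 1/4·(g−p) = 1/4·(9,8) = (2.2500,2.0000)
o1: d²=5 ≤ ρ²=24; F_rep = 6·(-1,2)/5² = (-0.2400,0.4800)
o2: d²=265 > ρ²=24 → inactive
o3: d²=145 > ρ²=24 → inactive
o4: d²=4 ≤ ρ²=24; F_rep = 6·(0,-2)/4² = (0.0000,-0.7500)
F = F_att + ΣF_rep = (2.0100,1.7300)
Δp = p'−p = (0.5025,0.4325); α = Δx/Fx = (201/400) / (201/100) = 1/4
check: Δy/Fy = (173/400) / (173/100) = 1/4 ✓

α = 1/4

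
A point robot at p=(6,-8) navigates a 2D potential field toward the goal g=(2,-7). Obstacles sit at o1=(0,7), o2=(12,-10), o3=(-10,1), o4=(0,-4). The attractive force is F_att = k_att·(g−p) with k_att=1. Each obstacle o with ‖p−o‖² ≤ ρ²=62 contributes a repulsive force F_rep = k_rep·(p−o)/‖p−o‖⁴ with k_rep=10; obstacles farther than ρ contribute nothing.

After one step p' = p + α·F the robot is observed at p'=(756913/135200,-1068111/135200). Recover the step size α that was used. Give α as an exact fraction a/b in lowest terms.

α = 1/10

F_att = 1·(g−p) = 1·(-4,1) = (-4.0000,1.0000)
o1: d²=261 > ρ²=62 → inactive
o2: d²=40 ≤ ρ²=62; F_rep = 10·(-6,2)/40² = (-0.0375,0.0125)
o3: d²=337 > ρ²=62 → inactive
o4: d²=52 ≤ ρ²=62; F_rep = 10·(6,-4)/52² = (0.0222,-0.0148)
F = F_att + ΣF_rep = (-4.0153,0.9977)
Δp = p'−p = (-0.4015,0.0998); α = Δx/Fx = (-54287/135200) / (-54287/13520) = 1/10
check: Δy/Fy = (13489/135200) / (13489/13520) = 1/10 ✓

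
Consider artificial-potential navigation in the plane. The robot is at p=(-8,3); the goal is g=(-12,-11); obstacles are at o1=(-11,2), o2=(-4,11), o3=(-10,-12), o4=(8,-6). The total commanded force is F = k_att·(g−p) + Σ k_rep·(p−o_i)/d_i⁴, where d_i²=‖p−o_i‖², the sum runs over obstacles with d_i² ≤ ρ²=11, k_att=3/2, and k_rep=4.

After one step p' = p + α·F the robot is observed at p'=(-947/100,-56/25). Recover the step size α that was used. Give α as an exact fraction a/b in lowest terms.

F_att = 3/2·(g−p) = 3/2·(-4,-14) = (-6.0000,-21.0000)
o1: d²=10 ≤ ρ²=11; F_rep = 4·(3,1)/10² = (0.1200,0.0400)
o2: d²=80 > ρ²=11 → inactive
o3: d²=229 > ρ²=11 → inactive
o4: d²=337 > ρ²=11 → inactive
F = F_att + ΣF_rep = (-5.8800,-20.9600)
Δp = p'−p = (-1.4700,-5.2400); α = Δx/Fx = (-147/100) / (-147/25) = 1/4
check: Δy/Fy = (-131/25) / (-524/25) = 1/4 ✓

α = 1/4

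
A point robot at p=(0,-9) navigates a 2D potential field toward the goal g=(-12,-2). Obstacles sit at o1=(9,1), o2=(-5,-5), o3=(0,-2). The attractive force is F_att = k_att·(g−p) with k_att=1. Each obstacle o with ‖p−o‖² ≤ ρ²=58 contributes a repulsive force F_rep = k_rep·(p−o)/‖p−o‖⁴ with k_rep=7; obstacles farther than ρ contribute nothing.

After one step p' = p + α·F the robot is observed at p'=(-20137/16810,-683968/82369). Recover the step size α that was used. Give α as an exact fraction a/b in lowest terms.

F_att = 1·(g−p) = 1·(-12,7) = (-12.0000,7.0000)
o1: d²=181 > ρ²=58 → inactive
o2: d²=41 ≤ ρ²=58; F_rep = 7·(5,-4)/41² = (0.0208,-0.0167)
o3: d²=49 ≤ ρ²=58; F_rep = 7·(0,-7)/49² = (0.0000,-0.0204)
F = F_att + ΣF_rep = (-11.9792,6.9629)
Δp = p'−p = (-1.1979,0.6963); α = Δx/Fx = (-20137/16810) / (-20137/1681) = 1/10
check: Δy/Fy = (57353/82369) / (573530/82369) = 1/10 ✓

α = 1/10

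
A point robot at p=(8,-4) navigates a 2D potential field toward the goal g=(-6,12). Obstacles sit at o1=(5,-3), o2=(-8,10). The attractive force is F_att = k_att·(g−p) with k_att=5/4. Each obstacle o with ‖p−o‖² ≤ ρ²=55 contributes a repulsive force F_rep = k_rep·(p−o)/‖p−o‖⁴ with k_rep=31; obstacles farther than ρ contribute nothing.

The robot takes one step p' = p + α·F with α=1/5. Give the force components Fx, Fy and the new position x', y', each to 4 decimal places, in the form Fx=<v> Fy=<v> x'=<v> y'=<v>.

F_att = 5/4·(g−p) = 5/4·(-14,16) = (-17.5000,20.0000)
o1: d²=10 ≤ ρ²=55; F_rep = 31·(3,-1)/10² = (0.9300,-0.3100)
o2: d²=452 > ρ²=55 → inactive
F = F_att + ΣF_rep = (-16.5700,19.6900)
p' = p + 1/5·F = (4.6860,-0.0620)

Fx=-16.5700 Fy=19.6900 x'=4.6860 y'=-0.0620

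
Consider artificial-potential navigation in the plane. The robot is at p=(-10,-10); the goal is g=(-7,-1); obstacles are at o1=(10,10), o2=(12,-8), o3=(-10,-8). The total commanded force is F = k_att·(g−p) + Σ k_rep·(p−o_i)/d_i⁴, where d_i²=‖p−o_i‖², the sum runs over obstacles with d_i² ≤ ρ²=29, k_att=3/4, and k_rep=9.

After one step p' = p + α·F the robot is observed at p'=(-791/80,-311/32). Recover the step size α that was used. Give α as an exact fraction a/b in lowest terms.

α = 1/20

F_att = 3/4·(g−p) = 3/4·(3,9) = (2.2500,6.7500)
o1: d²=800 > ρ²=29 → inactive
o2: d²=488 > ρ²=29 → inactive
o3: d²=4 ≤ ρ²=29; F_rep = 9·(0,-2)/4² = (0.0000,-1.1250)
F = F_att + ΣF_rep = (2.2500,5.6250)
Δp = p'−p = (0.1125,0.2812); α = Δx/Fx = (9/80) / (9/4) = 1/20
check: Δy/Fy = (9/32) / (45/8) = 1/20 ✓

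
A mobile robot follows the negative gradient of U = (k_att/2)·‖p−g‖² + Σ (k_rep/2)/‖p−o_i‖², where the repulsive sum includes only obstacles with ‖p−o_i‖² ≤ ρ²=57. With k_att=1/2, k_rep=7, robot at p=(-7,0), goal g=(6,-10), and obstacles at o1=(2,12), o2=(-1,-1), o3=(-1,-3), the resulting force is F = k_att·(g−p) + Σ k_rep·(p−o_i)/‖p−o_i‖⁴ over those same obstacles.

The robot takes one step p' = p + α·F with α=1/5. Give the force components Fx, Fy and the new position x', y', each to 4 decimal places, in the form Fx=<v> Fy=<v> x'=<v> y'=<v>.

Fx=6.4486 Fy=-4.9845 x'=-5.7103 y'=-0.9969

F_att = 1/2·(g−p) = 1/2·(13,-10) = (6.5000,-5.0000)
o1: d²=225 > ρ²=57 → inactive
o2: d²=37 ≤ ρ²=57; F_rep = 7·(-6,1)/37² = (-0.0307,0.0051)
o3: d²=45 ≤ ρ²=57; F_rep = 7·(-6,3)/45² = (-0.0207,0.0104)
F = F_att + ΣF_rep = (6.4486,-4.9845)
p' = p + 1/5·F = (-5.7103,-0.9969)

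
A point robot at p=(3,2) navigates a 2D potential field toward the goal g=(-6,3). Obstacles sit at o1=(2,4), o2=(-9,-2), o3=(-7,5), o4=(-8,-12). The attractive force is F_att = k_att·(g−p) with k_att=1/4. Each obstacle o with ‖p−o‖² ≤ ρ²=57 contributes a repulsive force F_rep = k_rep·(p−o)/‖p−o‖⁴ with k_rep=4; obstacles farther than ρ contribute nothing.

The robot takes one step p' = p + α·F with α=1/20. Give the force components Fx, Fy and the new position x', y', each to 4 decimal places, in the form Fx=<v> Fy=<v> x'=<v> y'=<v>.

F_att = 1/4·(g−p) = 1/4·(-9,1) = (-2.2500,0.2500)
o1: d²=5 ≤ ρ²=57; F_rep = 4·(1,-2)/5² = (0.1600,-0.3200)
o2: d²=160 > ρ²=57 → inactive
o3: d²=109 > ρ²=57 → inactive
o4: d²=317 > ρ²=57 → inactive
F = F_att + ΣF_rep = (-2.0900,-0.0700)
p' = p + 1/20·F = (2.8955,1.9965)

Fx=-2.0900 Fy=-0.0700 x'=2.8955 y'=1.9965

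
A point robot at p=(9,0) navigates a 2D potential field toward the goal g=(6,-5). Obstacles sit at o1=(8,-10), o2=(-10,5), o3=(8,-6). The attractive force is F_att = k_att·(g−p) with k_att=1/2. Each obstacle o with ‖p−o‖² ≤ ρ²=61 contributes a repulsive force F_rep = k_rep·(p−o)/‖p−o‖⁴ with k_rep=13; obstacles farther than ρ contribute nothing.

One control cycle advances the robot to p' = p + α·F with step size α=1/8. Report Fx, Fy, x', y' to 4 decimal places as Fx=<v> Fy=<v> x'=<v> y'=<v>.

Fx=-1.4905 Fy=-2.4430 x'=8.8137 y'=-0.3054

F_att = 1/2·(g−p) = 1/2·(-3,-5) = (-1.5000,-2.5000)
o1: d²=101 > ρ²=61 → inactive
o2: d²=386 > ρ²=61 → inactive
o3: d²=37 ≤ ρ²=61; F_rep = 13·(1,6)/37² = (0.0095,0.0570)
F = F_att + ΣF_rep = (-1.4905,-2.4430)
p' = p + 1/8·F = (8.8137,-0.3054)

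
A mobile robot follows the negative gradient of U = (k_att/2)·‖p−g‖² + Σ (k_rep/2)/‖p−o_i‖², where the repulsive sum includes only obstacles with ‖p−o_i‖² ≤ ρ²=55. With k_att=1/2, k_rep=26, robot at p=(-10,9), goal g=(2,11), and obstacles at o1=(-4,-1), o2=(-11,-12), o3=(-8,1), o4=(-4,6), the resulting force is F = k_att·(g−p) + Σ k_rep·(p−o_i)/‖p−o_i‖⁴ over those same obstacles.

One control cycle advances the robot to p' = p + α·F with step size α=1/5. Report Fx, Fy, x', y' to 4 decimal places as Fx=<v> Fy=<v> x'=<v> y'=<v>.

Fx=5.9230 Fy=1.0385 x'=-8.8154 y'=9.2077

F_att = 1/2·(g−p) = 1/2·(12,2) = (6.0000,1.0000)
o1: d²=136 > ρ²=55 → inactive
o2: d²=442 > ρ²=55 → inactive
o3: d²=68 > ρ²=55 → inactive
o4: d²=45 ≤ ρ²=55; F_rep = 26·(-6,3)/45² = (-0.0770,0.0385)
F = F_att + ΣF_rep = (5.9230,1.0385)
p' = p + 1/5·F = (-8.8154,9.2077)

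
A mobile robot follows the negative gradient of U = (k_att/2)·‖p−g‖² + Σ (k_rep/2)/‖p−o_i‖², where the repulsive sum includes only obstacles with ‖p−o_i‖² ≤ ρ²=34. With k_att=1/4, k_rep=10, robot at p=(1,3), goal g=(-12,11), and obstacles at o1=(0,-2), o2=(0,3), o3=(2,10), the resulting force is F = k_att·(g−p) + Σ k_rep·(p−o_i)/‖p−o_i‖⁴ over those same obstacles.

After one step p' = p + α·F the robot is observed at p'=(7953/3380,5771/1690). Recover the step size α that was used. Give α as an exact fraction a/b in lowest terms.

α = 1/5

F_att = 1/4·(g−p) = 1/4·(-13,8) = (-3.2500,2.0000)
o1: d²=26 ≤ ρ²=34; F_rep = 10·(1,5)/26² = (0.0148,0.0740)
o2: d²=1 ≤ ρ²=34; F_rep = 10·(1,0)/1² = (10.0000,0.0000)
o3: d²=50 > ρ²=34 → inactive
F = F_att + ΣF_rep = (6.7648,2.0740)
Δp = p'−p = (1.3530,0.4148); α = Δx/Fx = (4573/3380) / (4573/676) = 1/5
check: Δy/Fy = (701/1690) / (701/338) = 1/5 ✓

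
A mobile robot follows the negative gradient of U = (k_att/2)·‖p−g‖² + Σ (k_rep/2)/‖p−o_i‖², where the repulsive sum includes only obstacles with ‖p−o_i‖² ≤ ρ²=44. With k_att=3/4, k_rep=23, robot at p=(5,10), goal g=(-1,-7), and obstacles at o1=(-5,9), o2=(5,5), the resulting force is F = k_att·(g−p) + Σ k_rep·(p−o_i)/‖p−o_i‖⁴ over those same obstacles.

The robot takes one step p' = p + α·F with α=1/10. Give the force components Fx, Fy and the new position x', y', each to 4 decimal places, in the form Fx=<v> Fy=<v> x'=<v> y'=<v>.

Fx=-4.5000 Fy=-12.5660 x'=4.5500 y'=8.7434

F_att = 3/4·(g−p) = 3/4·(-6,-17) = (-4.5000,-12.7500)
o1: d²=101 > ρ²=44 → inactive
o2: d²=25 ≤ ρ²=44; F_rep = 23·(0,5)/25² = (0.0000,0.1840)
F = F_att + ΣF_rep = (-4.5000,-12.5660)
p' = p + 1/10·F = (4.5500,8.7434)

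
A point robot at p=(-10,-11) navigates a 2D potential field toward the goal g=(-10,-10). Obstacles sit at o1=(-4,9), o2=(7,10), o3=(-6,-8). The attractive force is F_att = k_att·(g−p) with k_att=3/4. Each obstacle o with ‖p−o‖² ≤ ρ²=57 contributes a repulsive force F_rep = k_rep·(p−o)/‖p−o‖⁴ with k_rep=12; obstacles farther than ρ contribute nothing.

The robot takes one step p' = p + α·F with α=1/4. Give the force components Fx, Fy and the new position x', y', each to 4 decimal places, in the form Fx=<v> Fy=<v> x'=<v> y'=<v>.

Fx=-0.0768 Fy=0.6924 x'=-10.0192 y'=-10.8269

F_att = 3/4·(g−p) = 3/4·(0,1) = (0.0000,0.7500)
o1: d²=436 > ρ²=57 → inactive
o2: d²=730 > ρ²=57 → inactive
o3: d²=25 ≤ ρ²=57; F_rep = 12·(-4,-3)/25² = (-0.0768,-0.0576)
F = F_att + ΣF_rep = (-0.0768,0.6924)
p' = p + 1/4·F = (-10.0192,-10.8269)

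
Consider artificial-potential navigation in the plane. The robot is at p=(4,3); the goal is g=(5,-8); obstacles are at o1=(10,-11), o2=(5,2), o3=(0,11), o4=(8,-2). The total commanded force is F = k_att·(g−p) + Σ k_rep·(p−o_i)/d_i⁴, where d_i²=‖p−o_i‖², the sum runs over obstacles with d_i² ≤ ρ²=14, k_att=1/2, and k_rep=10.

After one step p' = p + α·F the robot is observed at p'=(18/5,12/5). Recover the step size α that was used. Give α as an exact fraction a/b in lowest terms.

F_att = 1/2·(g−p) = 1/2·(1,-11) = (0.5000,-5.5000)
o1: d²=232 > ρ²=14 → inactive
o2: d²=2 ≤ ρ²=14; F_rep = 10·(-1,1)/2² = (-2.5000,2.5000)
o3: d²=80 > ρ²=14 → inactive
o4: d²=41 > ρ²=14 → inactive
F = F_att + ΣF_rep = (-2.0000,-3.0000)
Δp = p'−p = (-0.4000,-0.6000); α = Δx/Fx = (-2/5) / (-2) = 1/5
check: Δy/Fy = (-3/5) / (-3) = 1/5 ✓

α = 1/5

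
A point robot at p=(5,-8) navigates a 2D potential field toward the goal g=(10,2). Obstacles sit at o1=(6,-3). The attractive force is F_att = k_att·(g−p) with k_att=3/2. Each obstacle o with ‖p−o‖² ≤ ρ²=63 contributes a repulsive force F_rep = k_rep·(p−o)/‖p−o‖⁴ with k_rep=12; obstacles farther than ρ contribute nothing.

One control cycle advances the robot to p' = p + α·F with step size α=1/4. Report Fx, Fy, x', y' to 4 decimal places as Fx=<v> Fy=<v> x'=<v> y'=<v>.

Fx=7.4822 Fy=14.9112 x'=6.8706 y'=-4.2722

F_att = 3/2·(g−p) = 3/2·(5,10) = (7.5000,15.0000)
o1: d²=26 ≤ ρ²=63; F_rep = 12·(-1,-5)/26² = (-0.0178,-0.0888)
F = F_att + ΣF_rep = (7.4822,14.9112)
p' = p + 1/4·F = (6.8706,-4.2722)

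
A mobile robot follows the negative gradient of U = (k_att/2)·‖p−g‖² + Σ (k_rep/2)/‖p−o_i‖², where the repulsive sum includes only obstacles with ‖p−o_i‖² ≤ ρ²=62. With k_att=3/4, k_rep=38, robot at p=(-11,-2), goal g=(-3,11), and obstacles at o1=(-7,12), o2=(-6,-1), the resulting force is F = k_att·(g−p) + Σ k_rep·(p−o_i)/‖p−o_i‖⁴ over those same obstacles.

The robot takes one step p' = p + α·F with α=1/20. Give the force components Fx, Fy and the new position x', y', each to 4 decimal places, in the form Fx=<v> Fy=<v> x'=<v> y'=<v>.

Fx=5.7189 Fy=9.6938 x'=-10.7141 y'=-1.5153

F_att = 3/4·(g−p) = 3/4·(8,13) = (6.0000,9.7500)
o1: d²=212 > ρ²=62 → inactive
o2: d²=26 ≤ ρ²=62; F_rep = 38·(-5,-1)/26² = (-0.2811,-0.0562)
F = F_att + ΣF_rep = (5.7189,9.6938)
p' = p + 1/20·F = (-10.7141,-1.5153)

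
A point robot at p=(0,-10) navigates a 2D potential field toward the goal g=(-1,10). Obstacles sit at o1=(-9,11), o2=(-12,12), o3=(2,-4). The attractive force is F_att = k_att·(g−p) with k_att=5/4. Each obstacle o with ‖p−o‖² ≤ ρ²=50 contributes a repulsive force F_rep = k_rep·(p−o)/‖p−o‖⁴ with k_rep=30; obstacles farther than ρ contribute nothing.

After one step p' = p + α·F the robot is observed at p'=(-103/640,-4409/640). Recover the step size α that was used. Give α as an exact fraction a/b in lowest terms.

F_att = 5/4·(g−p) = 5/4·(-1,20) = (-1.2500,25.0000)
o1: d²=522 > ρ²=50 → inactive
o2: d²=628 > ρ²=50 → inactive
o3: d²=40 ≤ ρ²=50; F_rep = 30·(-2,-6)/40² = (-0.0375,-0.1125)
F = F_att + ΣF_rep = (-1.2875,24.8875)
Δp = p'−p = (-0.1609,3.1109); α = Δx/Fx = (-103/640) / (-103/80) = 1/8
check: Δy/Fy = (1991/640) / (1991/80) = 1/8 ✓

α = 1/8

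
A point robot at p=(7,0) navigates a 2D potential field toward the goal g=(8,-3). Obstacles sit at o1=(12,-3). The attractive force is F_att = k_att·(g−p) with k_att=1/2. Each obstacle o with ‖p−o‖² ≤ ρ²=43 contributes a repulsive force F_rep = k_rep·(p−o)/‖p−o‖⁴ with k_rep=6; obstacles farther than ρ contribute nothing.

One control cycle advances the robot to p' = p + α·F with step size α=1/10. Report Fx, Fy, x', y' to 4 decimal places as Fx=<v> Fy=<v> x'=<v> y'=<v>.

F_att = 1/2·(g−p) = 1/2·(1,-3) = (0.5000,-1.5000)
o1: d²=34 ≤ ρ²=43; F_rep = 6·(-5,3)/34² = (-0.0260,0.0156)
F = F_att + ΣF_rep = (0.4740,-1.4844)
p' = p + 1/10·F = (7.0474,-0.1484)

Fx=0.4740 Fy=-1.4844 x'=7.0474 y'=-0.1484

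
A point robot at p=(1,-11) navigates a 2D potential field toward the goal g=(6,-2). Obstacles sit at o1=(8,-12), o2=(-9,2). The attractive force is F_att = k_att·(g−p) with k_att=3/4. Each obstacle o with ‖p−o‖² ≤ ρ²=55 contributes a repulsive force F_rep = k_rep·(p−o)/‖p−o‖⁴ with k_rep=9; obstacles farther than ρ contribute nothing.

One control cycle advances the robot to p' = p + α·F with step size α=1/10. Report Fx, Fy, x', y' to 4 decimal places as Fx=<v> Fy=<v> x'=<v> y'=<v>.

F_att = 3/4·(g−p) = 3/4·(5,9) = (3.7500,6.7500)
o1: d²=50 ≤ ρ²=55; F_rep = 9·(-7,1)/50² = (-0.0252,0.0036)
o2: d²=269 > ρ²=55 → inactive
F = F_att + ΣF_rep = (3.7248,6.7536)
p' = p + 1/10·F = (1.3725,-10.3246)

Fx=3.7248 Fy=6.7536 x'=1.3725 y'=-10.3246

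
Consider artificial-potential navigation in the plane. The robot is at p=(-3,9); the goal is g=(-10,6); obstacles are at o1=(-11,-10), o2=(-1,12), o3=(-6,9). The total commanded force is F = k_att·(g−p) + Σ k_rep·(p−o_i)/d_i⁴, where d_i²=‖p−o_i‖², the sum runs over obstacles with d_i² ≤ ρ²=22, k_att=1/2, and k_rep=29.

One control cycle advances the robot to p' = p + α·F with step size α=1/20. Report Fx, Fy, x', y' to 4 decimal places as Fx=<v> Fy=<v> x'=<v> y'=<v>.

F_att = 1/2·(g−p) = 1/2·(-7,-3) = (-3.5000,-1.5000)
o1: d²=425 > ρ²=22 → inactive
o2: d²=13 ≤ ρ²=22; F_rep = 29·(-2,-3)/13² = (-0.3432,-0.5148)
o3: d²=9 ≤ ρ²=22; F_rep = 29·(3,0)/9² = (1.0741,0.0000)
F = F_att + ΣF_rep = (-2.7691,-2.0148)
p' = p + 1/20·F = (-3.1385,8.8993)

Fx=-2.7691 Fy=-2.0148 x'=-3.1385 y'=8.8993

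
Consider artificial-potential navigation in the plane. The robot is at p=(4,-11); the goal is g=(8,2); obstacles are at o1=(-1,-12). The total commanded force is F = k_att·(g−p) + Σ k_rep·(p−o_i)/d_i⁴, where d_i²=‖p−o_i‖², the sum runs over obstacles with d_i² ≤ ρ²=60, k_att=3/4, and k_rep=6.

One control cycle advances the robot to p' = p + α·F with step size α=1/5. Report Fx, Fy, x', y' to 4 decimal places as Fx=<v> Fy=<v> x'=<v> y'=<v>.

Fx=3.0444 Fy=9.7589 x'=4.6089 y'=-9.0482

F_att = 3/4·(g−p) = 3/4·(4,13) = (3.0000,9.7500)
o1: d²=26 ≤ ρ²=60; F_rep = 6·(5,1)/26² = (0.0444,0.0089)
F = F_att + ΣF_rep = (3.0444,9.7589)
p' = p + 1/5·F = (4.6089,-9.0482)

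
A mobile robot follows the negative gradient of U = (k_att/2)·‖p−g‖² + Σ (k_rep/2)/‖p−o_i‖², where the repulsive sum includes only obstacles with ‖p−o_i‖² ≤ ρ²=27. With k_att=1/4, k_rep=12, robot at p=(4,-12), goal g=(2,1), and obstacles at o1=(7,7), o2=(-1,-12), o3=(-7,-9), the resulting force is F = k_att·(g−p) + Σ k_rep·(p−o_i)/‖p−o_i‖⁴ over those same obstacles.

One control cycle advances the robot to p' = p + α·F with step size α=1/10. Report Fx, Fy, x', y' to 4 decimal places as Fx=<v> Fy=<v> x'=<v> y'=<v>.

F_att = 1/4·(g−p) = 1/4·(-2,13) = (-0.5000,3.2500)
o1: d²=370 > ρ²=27 → inactive
o2: d²=25 ≤ ρ²=27; F_rep = 12·(5,0)/25² = (0.0960,0.0000)
o3: d²=130 > ρ²=27 → inactive
F = F_att + ΣF_rep = (-0.4040,3.2500)
p' = p + 1/10·F = (3.9596,-11.6750)

Fx=-0.4040 Fy=3.2500 x'=3.9596 y'=-11.6750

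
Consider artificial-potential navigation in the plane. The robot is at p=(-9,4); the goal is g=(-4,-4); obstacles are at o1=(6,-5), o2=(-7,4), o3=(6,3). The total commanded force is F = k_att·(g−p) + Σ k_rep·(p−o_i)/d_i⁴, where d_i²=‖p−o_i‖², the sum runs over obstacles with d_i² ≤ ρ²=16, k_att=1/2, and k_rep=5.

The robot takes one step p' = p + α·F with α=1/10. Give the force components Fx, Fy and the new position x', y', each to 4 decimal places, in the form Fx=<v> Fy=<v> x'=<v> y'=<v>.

F_att = 1/2·(g−p) = 1/2·(5,-8) = (2.5000,-4.0000)
o1: d²=306 > ρ²=16 → inactive
o2: d²=4 ≤ ρ²=16; F_rep = 5·(-2,0)/4² = (-0.6250,0.0000)
o3: d²=226 > ρ²=16 → inactive
F = F_att + ΣF_rep = (1.8750,-4.0000)
p' = p + 1/10·F = (-8.8125,3.6000)

Fx=1.8750 Fy=-4.0000 x'=-8.8125 y'=3.6000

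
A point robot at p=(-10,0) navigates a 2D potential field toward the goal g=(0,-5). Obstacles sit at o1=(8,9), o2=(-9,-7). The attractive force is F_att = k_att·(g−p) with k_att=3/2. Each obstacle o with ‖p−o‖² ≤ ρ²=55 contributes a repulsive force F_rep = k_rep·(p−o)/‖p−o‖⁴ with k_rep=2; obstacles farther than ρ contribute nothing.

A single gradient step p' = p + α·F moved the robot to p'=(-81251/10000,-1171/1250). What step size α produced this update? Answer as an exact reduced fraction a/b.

F_att = 3/2·(g−p) = 3/2·(10,-5) = (15.0000,-7.5000)
o1: d²=405 > ρ²=55 → inactive
o2: d²=50 ≤ ρ²=55; F_rep = 2·(-1,7)/50² = (-0.0008,0.0056)
F = F_att + ΣF_rep = (14.9992,-7.4944)
Δp = p'−p = (1.8749,-0.9368); α = Δx/Fx = (18749/10000) / (18749/1250) = 1/8
check: Δy/Fy = (-1171/1250) / (-4684/625) = 1/8 ✓

α = 1/8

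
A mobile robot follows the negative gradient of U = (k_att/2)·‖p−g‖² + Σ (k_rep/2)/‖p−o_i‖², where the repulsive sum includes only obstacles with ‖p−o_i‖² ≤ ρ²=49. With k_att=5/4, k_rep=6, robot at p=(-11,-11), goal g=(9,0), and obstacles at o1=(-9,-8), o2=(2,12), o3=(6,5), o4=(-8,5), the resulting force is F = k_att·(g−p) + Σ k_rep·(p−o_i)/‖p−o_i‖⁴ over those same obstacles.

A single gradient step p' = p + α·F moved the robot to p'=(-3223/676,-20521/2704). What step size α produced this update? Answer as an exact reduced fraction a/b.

F_att = 5/4·(g−p) = 5/4·(20,11) = (25.0000,13.7500)
o1: d²=13 ≤ ρ²=49; F_rep = 6·(-2,-3)/13² = (-0.0710,-0.1065)
o2: d²=698 > ρ²=49 → inactive
o3: d²=545 > ρ²=49 → inactive
o4: d²=265 > ρ²=49 → inactive
F = F_att + ΣF_rep = (24.9290,13.6435)
Δp = p'−p = (6.2322,3.4109); α = Δx/Fx = (4213/676) / (4213/169) = 1/4
check: Δy/Fy = (9223/2704) / (9223/676) = 1/4 ✓

α = 1/4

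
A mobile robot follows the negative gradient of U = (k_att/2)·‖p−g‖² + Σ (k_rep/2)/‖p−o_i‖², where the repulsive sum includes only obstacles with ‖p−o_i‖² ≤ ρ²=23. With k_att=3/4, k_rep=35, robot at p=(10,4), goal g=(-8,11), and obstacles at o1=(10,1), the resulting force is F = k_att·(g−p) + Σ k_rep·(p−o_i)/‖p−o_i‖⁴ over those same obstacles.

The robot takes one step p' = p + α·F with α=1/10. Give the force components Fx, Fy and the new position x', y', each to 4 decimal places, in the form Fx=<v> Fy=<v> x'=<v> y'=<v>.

F_att = 3/4·(g−p) = 3/4·(-18,7) = (-13.5000,5.2500)
o1: d²=9 ≤ ρ²=23; F_rep = 35·(0,3)/9² = (0.0000,1.2963)
F = F_att + ΣF_rep = (-13.5000,6.5463)
p' = p + 1/10·F = (8.6500,4.6546)

Fx=-13.5000 Fy=6.5463 x'=8.6500 y'=4.6546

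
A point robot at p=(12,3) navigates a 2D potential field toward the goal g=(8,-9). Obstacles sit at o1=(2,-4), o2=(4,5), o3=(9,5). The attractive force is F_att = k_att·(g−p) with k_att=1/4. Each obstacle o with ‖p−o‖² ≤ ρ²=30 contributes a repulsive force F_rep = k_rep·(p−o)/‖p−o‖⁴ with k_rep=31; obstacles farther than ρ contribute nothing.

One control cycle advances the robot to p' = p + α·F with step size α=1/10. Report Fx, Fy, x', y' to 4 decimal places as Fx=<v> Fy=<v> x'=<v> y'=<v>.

F_att = 1/4·(g−p) = 1/4·(-4,-12) = (-1.0000,-3.0000)
o1: d²=149 > ρ²=30 → inactive
o2: d²=68 > ρ²=30 → inactive
o3: d²=13 ≤ ρ²=30; F_rep = 31·(3,-2)/13² = (0.5503,-0.3669)
F = F_att + ΣF_rep = (-0.4497,-3.3669)
p' = p + 1/10·F = (11.9550,2.6633)

Fx=-0.4497 Fy=-3.3669 x'=11.9550 y'=2.6633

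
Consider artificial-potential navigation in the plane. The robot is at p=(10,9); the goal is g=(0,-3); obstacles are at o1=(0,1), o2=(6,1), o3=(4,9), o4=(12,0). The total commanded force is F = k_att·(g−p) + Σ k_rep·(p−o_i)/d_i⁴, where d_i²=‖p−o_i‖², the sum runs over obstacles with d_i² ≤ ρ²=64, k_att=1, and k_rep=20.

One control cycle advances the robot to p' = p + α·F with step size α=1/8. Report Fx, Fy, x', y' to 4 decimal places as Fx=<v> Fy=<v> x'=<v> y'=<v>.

F_att = 1·(g−p) = 1·(-10,-12) = (-10.0000,-12.0000)
o1: d²=164 > ρ²=64 → inactive
o2: d²=80 > ρ²=64 → inactive
o3: d²=36 ≤ ρ²=64; F_rep = 20·(6,0)/36² = (0.0926,0.0000)
o4: d²=85 > ρ²=64 → inactive
F = F_att + ΣF_rep = (-9.9074,-12.0000)
p' = p + 1/8·F = (8.7616,7.5000)

Fx=-9.9074 Fy=-12.0000 x'=8.7616 y'=7.5000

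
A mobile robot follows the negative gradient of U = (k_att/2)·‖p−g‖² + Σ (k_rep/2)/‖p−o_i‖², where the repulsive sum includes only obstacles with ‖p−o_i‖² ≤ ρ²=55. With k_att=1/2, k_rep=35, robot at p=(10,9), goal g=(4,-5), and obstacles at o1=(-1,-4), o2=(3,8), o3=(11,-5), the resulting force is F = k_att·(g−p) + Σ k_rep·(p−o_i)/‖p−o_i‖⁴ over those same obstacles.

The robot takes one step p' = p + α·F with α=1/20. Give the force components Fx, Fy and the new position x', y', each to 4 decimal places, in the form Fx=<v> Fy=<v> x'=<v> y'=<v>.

F_att = 1/2·(g−p) = 1/2·(-6,-14) = (-3.0000,-7.0000)
o1: d²=290 > ρ²=55 → inactive
o2: d²=50 ≤ ρ²=55; F_rep = 35·(7,1)/50² = (0.0980,0.0140)
o3: d²=197 > ρ²=55 → inactive
F = F_att + ΣF_rep = (-2.9020,-6.9860)
p' = p + 1/20·F = (9.8549,8.6507)

Fx=-2.9020 Fy=-6.9860 x'=9.8549 y'=8.6507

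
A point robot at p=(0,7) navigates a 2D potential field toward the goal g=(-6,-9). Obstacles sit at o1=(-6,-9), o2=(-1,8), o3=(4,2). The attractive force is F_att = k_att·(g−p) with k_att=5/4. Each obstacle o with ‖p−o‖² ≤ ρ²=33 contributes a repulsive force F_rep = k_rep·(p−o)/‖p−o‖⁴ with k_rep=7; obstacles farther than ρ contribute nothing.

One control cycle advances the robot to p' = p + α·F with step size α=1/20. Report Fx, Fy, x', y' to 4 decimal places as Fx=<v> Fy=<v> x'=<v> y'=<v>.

Fx=-5.7500 Fy=-21.7500 x'=-0.2875 y'=5.9125

F_att = 5/4·(g−p) = 5/4·(-6,-16) = (-7.5000,-20.0000)
o1: d²=292 > ρ²=33 → inactive
o2: d²=2 ≤ ρ²=33; F_rep = 7·(1,-1)/2² = (1.7500,-1.7500)
o3: d²=41 > ρ²=33 → inactive
F = F_att + ΣF_rep = (-5.7500,-21.7500)
p' = p + 1/20·F = (-0.2875,5.9125)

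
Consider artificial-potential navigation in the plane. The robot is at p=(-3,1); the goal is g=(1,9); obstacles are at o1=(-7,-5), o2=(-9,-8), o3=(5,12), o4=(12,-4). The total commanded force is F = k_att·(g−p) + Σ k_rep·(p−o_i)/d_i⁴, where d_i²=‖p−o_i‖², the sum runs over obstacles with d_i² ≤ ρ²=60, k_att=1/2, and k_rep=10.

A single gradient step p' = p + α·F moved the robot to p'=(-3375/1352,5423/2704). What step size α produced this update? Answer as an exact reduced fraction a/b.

F_att = 1/2·(g−p) = 1/2·(4,8) = (2.0000,4.0000)
o1: d²=52 ≤ ρ²=60; F_rep = 10·(4,6)/52² = (0.0148,0.0222)
o2: d²=117 > ρ²=60 → inactive
o3: d²=185 > ρ²=60 → inactive
o4: d²=250 > ρ²=60 → inactive
F = F_att + ΣF_rep = (2.0148,4.0222)
Δp = p'−p = (0.5037,1.0055); α = Δx/Fx = (681/1352) / (681/338) = 1/4
check: Δy/Fy = (2719/2704) / (2719/676) = 1/4 ✓

α = 1/4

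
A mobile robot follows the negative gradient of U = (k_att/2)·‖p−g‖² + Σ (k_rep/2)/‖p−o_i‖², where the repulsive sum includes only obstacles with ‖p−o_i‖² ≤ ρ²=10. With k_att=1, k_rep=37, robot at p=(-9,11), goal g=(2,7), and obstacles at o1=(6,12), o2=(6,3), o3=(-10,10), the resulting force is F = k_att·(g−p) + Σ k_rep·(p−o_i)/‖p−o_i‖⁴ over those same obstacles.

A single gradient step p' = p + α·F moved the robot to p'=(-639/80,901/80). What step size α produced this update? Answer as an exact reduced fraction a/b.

α = 1/20

F_att = 1·(g−p) = 1·(11,-4) = (11.0000,-4.0000)
o1: d²=226 > ρ²=10 → inactive
o2: d²=289 > ρ²=10 → inactive
o3: d²=2 ≤ ρ²=10; F_rep = 37·(1,1)/2² = (9.2500,9.2500)
F = F_att + ΣF_rep = (20.2500,5.2500)
Δp = p'−p = (1.0125,0.2625); α = Δx/Fx = (81/80) / (81/4) = 1/20
check: Δy/Fy = (21/80) / (21/4) = 1/20 ✓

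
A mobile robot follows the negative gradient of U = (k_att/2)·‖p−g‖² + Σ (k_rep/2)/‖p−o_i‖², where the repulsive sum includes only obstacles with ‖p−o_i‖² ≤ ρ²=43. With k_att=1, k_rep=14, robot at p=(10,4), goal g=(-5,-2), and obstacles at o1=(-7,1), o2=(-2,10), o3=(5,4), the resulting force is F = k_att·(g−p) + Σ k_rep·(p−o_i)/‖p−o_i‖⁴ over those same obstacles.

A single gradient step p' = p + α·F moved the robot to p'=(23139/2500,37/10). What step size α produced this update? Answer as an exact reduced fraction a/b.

α = 1/20

F_att = 1·(g−p) = 1·(-15,-6) = (-15.0000,-6.0000)
o1: d²=298 > ρ²=43 → inactive
o2: d²=180 > ρ²=43 → inactive
o3: d²=25 ≤ ρ²=43; F_rep = 14·(5,0)/25² = (0.1120,0.0000)
F = F_att + ΣF_rep = (-14.8880,-6.0000)
Δp = p'−p = (-0.7444,-0.3000); α = Δx/Fx = (-1861/2500) / (-1861/125) = 1/20
check: Δy/Fy = (-3/10) / (-6) = 1/20 ✓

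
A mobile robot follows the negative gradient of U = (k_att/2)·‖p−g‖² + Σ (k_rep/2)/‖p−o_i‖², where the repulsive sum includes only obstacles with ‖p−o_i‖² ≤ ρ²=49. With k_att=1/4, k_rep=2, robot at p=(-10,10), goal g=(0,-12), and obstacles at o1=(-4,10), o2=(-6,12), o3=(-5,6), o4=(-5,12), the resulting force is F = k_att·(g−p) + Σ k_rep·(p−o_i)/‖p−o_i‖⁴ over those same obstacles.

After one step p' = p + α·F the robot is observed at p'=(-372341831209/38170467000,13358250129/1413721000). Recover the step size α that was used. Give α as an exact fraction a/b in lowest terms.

F_att = 1/4·(g−p) = 1/4·(10,-22) = (2.5000,-5.5000)
o1: d²=36 ≤ ρ²=49; F_rep = 2·(-6,0)/36² = (-0.0093,0.0000)
o2: d²=20 ≤ ρ²=49; F_rep = 2·(-4,-2)/20² = (-0.0200,-0.0100)
o3: d²=41 ≤ ρ²=49; F_rep = 2·(-5,4)/41² = (-0.0059,0.0048)
o4: d²=29 ≤ ρ²=49; F_rep = 2·(-5,-2)/29² = (-0.0119,-0.0048)
F = F_att + ΣF_rep = (2.4529,-5.5100)
Δp = p'−p = (0.2453,-0.5510); α = Δx/Fx = (9362838791/38170467000) / (9362838791/3817046700) = 1/10
check: Δy/Fy = (-778959871/1413721000) / (-778959871/141372100) = 1/10 ✓

α = 1/10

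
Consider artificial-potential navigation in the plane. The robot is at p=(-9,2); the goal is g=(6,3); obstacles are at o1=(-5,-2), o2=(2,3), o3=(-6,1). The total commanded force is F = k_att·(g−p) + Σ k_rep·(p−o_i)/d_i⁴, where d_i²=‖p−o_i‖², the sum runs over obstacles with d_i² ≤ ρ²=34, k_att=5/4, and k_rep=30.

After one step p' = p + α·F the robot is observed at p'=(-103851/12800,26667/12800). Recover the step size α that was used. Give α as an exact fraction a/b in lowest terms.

α = 1/20

F_att = 5/4·(g−p) = 5/4·(15,1) = (18.7500,1.2500)
o1: d²=32 ≤ ρ²=34; F_rep = 30·(-4,4)/32² = (-0.1172,0.1172)
o2: d²=122 > ρ²=34 → inactive
o3: d²=10 ≤ ρ²=34; F_rep = 30·(-3,1)/10² = (-0.9000,0.3000)
F = F_att + ΣF_rep = (17.7328,1.6672)
Δp = p'−p = (0.8866,0.0834); α = Δx/Fx = (11349/12800) / (11349/640) = 1/20
check: Δy/Fy = (1067/12800) / (1067/640) = 1/20 ✓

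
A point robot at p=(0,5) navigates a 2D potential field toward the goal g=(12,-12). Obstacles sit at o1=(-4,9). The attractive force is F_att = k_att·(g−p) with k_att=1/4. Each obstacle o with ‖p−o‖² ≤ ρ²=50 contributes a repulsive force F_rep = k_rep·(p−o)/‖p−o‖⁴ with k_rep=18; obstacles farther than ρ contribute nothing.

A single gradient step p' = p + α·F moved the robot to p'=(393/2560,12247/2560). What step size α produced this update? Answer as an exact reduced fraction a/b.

α = 1/20

F_att = 1/4·(g−p) = 1/4·(12,-17) = (3.0000,-4.2500)
o1: d²=32 ≤ ρ²=50; F_rep = 18·(4,-4)/32² = (0.0703,-0.0703)
F = F_att + ΣF_rep = (3.0703,-4.3203)
Δp = p'−p = (0.1535,-0.2160); α = Δx/Fx = (393/2560) / (393/128) = 1/20
check: Δy/Fy = (-553/2560) / (-553/128) = 1/20 ✓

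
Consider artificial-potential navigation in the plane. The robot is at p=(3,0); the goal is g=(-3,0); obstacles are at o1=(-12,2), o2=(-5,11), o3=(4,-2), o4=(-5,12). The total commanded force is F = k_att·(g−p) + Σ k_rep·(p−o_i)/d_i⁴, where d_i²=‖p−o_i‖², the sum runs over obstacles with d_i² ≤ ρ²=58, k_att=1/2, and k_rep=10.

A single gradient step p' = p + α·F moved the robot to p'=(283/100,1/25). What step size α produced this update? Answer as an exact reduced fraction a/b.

F_att = 1/2·(g−p) = 1/2·(-6,0) = (-3.0000,0.0000)
o1: d²=229 > ρ²=58 → inactive
o2: d²=185 > ρ²=58 → inactive
o3: d²=5 ≤ ρ²=58; F_rep = 10·(-1,2)/5² = (-0.4000,0.8000)
o4: d²=208 > ρ²=58 → inactive
F = F_att + ΣF_rep = (-3.4000,0.8000)
Δp = p'−p = (-0.1700,0.0400); α = Δx/Fx = (-17/100) / (-17/5) = 1/20
check: Δy/Fy = (1/25) / (4/5) = 1/20 ✓

α = 1/20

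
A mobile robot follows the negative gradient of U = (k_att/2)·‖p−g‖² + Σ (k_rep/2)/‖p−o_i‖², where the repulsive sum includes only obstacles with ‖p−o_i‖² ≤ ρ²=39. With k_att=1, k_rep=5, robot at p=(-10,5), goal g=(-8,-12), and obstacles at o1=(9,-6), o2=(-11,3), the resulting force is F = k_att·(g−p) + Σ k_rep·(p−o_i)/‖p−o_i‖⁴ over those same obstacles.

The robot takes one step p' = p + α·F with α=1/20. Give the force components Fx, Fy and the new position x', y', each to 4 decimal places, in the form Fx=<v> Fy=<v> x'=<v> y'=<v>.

Fx=2.2000 Fy=-16.6000 x'=-9.8900 y'=4.1700

F_att = 1·(g−p) = 1·(2,-17) = (2.0000,-17.0000)
o1: d²=482 > ρ²=39 → inactive
o2: d²=5 ≤ ρ²=39; F_rep = 5·(1,2)/5² = (0.2000,0.4000)
F = F_att + ΣF_rep = (2.2000,-16.6000)
p' = p + 1/20·F = (-9.8900,4.1700)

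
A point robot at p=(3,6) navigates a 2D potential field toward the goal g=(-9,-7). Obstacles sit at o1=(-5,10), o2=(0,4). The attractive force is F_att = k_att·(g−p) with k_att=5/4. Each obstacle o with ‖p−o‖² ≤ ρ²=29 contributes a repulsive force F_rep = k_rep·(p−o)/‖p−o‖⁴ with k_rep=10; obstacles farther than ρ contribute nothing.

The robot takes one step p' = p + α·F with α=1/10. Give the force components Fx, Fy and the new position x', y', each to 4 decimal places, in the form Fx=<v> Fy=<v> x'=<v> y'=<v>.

F_att = 5/4·(g−p) = 5/4·(-12,-13) = (-15.0000,-16.2500)
o1: d²=80 > ρ²=29 → inactive
o2: d²=13 ≤ ρ²=29; F_rep = 10·(3,2)/13² = (0.1775,0.1183)
F = F_att + ΣF_rep = (-14.8225,-16.1317)
p' = p + 1/10·F = (1.5178,4.3868)

Fx=-14.8225 Fy=-16.1317 x'=1.5178 y'=4.3868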